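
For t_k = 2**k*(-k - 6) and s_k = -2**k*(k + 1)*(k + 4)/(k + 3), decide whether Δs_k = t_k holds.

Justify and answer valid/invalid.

Invalid: residual 2**(k + 1)*(k**2 + 8*k + 14)/(k**2 + 7*k + 12) ≠ 0.

s_(k+1) = -2**(k + 1)*(k + 2)*(k + 5)/(k + 4)
s_(k+1) − s_k = 2**k*(-k**3 - 11*k**2 - 38*k - 44)/(k**2 + 7*k + 12)
(s_(k+1) − s_k) − t_k = 2**(k + 1)*(k**2 + 8*k + 14)/(k**2 + 7*k + 12)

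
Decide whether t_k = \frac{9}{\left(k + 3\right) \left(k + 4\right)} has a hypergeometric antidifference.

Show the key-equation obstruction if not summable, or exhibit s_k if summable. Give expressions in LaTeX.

Yes. s_k = \frac{3 k}{k + 3}.

Step 1: r(k) = (k + 3)/(k + 5).
So A=k + 3 and B=k + 5, with C=1.
Solve (k + 3)·f(k+1) − (k + 4)·f(k) = 1.
Bound: deg f ≤ 1.
Match coefficients ⇒ f(k) = k/3.
R(k) = B(k−1)·f(k)/C(k) = k*(k + 4)/3; s_k = R·t_k = 3*k/(k + 3).
s_(k+1) − s_k = 9/(k**2 + 7*k + 12) = t_k.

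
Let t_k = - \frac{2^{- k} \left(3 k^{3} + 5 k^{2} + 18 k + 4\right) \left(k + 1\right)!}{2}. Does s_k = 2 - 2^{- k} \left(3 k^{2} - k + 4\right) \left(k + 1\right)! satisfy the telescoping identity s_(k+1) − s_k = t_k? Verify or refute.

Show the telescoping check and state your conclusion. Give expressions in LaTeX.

s_(k+1) = -2**(-k - 1)*(-k + 3*(k + 1)**2 + 3)*factorial(k + 2) + 2
s_(k+1) − s_k = -(3*k**3 + 5*k**2 + 18*k + 4)*factorial(k + 1)/(2*2**k)
(s_(k+1) − s_k) − t_k = 0

valid; difference matches t_k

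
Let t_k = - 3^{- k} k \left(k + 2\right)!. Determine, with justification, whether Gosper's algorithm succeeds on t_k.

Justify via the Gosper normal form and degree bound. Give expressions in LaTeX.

The ratio is (k + 1)*(k + 3)/(3*k).
Normal form (A,B,C) = (k/3 + 1, 1, k).
Solve (k/3 + 1)·f(k+1) − (1)·f(k) = k.
deg f ≤ 0 (via 1,0,1).
Solving with deg f ≤ 0: f(k) = 3.
Certificate R = B(k−1)f/C = 3/k gives s_k = -3**(1 - k)*factorial(k + 2).
Δs = -k*factorial(k + 2)/3**k, as required.

Yes. s_k = - 3^{1 - k} \left(k + 2\right)!.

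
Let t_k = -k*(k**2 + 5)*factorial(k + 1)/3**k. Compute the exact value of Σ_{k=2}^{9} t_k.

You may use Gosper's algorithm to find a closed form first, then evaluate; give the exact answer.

Σ = -4927892/27

Ratio r(k) = (k + 1)*(k + 2)*((k + 1)**2 + 5)/(3*k*(k**2 + 5)).
Normal form (A,B,C) = (k/3 + 2/3, 1, k**3 + 5*k).
f must satisfy (k/3 + 2/3)·f(k+1) − (1)·f(k) = k**3 + 5*k.
deg f ≤ 2 (via 1,0,3).
Coefficient equations give f(k) = 3*k*(k - 1).
Get s_k = R·t_k = -3**(1 - k)*k*(k - 1)*factorial(k + 1) with R(k) = B(k−1)f(k)/C(k) = 3*(k - 1)/(k**2 + 5).
Δs = -k*(k**2 + 5)*factorial(k + 1)/3**k, as required.
Telescoping: Σ = s_(10) − s_(2) = -4928000/27 − (-4) = -4927892/27.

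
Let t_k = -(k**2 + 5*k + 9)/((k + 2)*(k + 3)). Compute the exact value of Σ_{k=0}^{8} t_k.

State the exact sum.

Σ = -225/22

t_(k+1)/t_k = (k + 2)*(5*k + (k + 1)**2 + 14)/((k + 4)*(k**2 + 5*k + 9)).
So A=k + 2 and B=k + 4, with C=k**2 + 5*k + 9.
Need (k + 2)·f(k+1) − (k + 3)·f(k) = k**2 + 5*k + 9.
Bound: deg f ≤ 2.
Coefficient equations give f(k) = k*(2*k + 7)/2.
Get s_k = R·t_k = k*(-2*k - 7)/(2*(k + 2)) with R(k) = B(k−1)f(k)/C(k) = k*(k + 3)*(2*k + 7)/(2*(k**2 + 5*k + 9)).
Check: Δs_k = (-k**2 - 5*k - 9)/(k**2 + 5*k + 6). ✓
Σ_(k=0)^(8) t_k = s_(9) − s_(0) = -225/22 − (0) = -225/22.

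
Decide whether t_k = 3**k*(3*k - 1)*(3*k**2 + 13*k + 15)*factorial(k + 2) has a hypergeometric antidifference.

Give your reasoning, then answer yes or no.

Yes. s_k = 3**k*(3*k**2 - 2*k - 3)*factorial(k + 2).

t_(k+1)/t_k = 3*(9*k**4 + 90*k**3 + 320*k**2 + 455*k + 186)/(9*k**3 + 36*k**2 + 32*k - 15).
Normal form (A,B,C) = (3*k + 9, 1, k**3 + 4*k**2 + 32*k/9 - 5/3).
Set up (3*k + 9)·f(k+1) − (1)·f(k) − (k**3 + 4*k**2 + 32*k/9 - 5/3) = 0.
deg f ≤ 2 (via 1,0,3).
Coefficient equations give f(k) = (3*k**2 - 2*k - 3)/9.
Certificate R = B(k−1)f/C = (3*k**2 - 2*k - 3)/((3*k - 1)*(3*k**2 + 13*k + 15)) gives s_k = 3**k*(3*k**2 - 2*k - 3)*factorial(k + 2).
Δs = 3**k*(3*k - 1)*(3*k**2 + 13*k + 15)*factorial(k + 2), as required.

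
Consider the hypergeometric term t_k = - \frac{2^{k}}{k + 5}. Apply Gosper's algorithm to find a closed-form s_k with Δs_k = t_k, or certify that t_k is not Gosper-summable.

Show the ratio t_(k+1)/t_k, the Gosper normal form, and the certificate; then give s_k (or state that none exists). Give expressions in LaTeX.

Step 1: r(k) = 2*(k + 5)/(k + 6).
So A=2*k + 10 and B=k + 6, with C=1.
Key eq: (2*k + 10)·f(k+1) = (k + 5)·f(k) + (1).
d = -1 from the (1,1,0) case.
Bound -1 < 0, so the key equation has no polynomial solution.

no hypergeometric antidifference exists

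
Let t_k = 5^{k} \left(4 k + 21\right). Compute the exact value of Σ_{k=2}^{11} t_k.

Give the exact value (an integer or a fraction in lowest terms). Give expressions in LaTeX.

Σ = 3906249850

Step 1: r(k) = 5*(4*k + 25)/(4*k + 21).
Normal form (A,B,C) = (5, 1, k + 21/4).
Need (5)·f(k+1) − (1)·f(k) = k + 21/4.
Bound: deg f ≤ 1.
Solve for f: f(k) = (k + 4)/4 (degree 1 ≤ 1).
R(k) = B(k−1)·f(k)/C(k) = (k + 4)/(4*k + 21); s_k = R·t_k = 5**k*(k + 4).
Check: Δs_k = 5**k*(4*k + 21). ✓
Telescoping: Σ = s_(12) − s_(2) = 3906250000 − (150) = 3906249850.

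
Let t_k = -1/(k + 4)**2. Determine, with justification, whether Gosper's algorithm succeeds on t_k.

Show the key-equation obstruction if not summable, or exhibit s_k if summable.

The ratio is (k + 4)**2/(k + 5)**2.
A = k**2 + 8*k + 16, B = k**2 + 10*k + 25, C = 1.
f must satisfy (k**2 + 8*k + 16)·f(k+1) − (k**2 + 8*k + 16)·f(k) = 1.
From deg A=2, deg B=2, deg C=0: d=0.
Put f(k) = c0: A·f(k+1) − B(k−1)·f(k) − C = -1; need -1 = 0 — inconsistent ⇒ no f, not summable.

No — the linear system for f has no solution.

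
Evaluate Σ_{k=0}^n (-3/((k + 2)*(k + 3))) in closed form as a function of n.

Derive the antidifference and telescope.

Ratio r(k) = (k + 2)/(k + 4).
Factor: A=k + 2; B=k + 4; C=1.
Solve (k + 2)·f(k+1) − (k + 3)·f(k) = 1.
From deg A=1, deg B=1, deg C=0: d=1.
Match coefficients ⇒ f(k) = k/2.
R(k) = B(k−1)·f(k)/C(k) = k*(k + 3)/2; s_k = R·t_k = -3*k/(2*k + 4).
Δs = -3/(k**2 + 5*k + 6), as required.
Σ_(k=0)^n t_k = s_(n+1) − s_(0) = (3*(-n - 1)/(2*(n + 3))) − (0), i.e. 3*(-n - 1)/(2*(n + 3)).

S(n) = 3*(-n - 1)/(2*(n + 3))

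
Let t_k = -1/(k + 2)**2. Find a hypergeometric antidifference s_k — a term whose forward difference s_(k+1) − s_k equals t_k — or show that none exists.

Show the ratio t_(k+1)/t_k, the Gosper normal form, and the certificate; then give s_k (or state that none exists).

Compute t_(k+1)/t_k: get (k + 2)**2/(k + 3)**2.
Take A(k)=k**2 + 4*k + 4, B(k)=k**2 + 6*k + 9, C(k)=1.
Need (k**2 + 4*k + 4)·f(k+1) − (k**2 + 4*k + 4)·f(k) = 1.
From deg A=2, deg B=2, deg C=0: d=0.
Generic f = c0 gives residual -1; -1 = 0 cannot hold, so t_k is not Gosper-summable.

no hypergeometric antidifference exists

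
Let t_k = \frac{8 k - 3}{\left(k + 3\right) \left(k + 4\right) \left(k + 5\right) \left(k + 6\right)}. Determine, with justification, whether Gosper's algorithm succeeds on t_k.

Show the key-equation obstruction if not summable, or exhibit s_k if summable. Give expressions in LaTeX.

Yes. s_k = \frac{k \left(k^{2} + 12 k - 33\right)}{20 \left(k + 3\right) \left(k + 4\right) \left(k + 5\right)}.

The ratio is (k + 3)*(8*k + 5)/((k + 7)*(8*k - 3)).
So A=k + 3 and B=k + 7, with C=k - 3/8.
Solve (k + 3)·f(k+1) − (k + 6)·f(k) = k - 3/8.
deg f ≤ 3 (via 1,1,1).
Solve for f: f(k) = k*(k**2 + 12*k - 33)/160 (degree 3 ≤ 3).
Then R = B(k−1)f/C = k*(k + 6)*(k**2 + 12*k - 33)/(20*(8*k - 3)), so s_k = R(k)·t_k = k*(k**2 + 12*k - 33)/(20*(k + 3)*(k + 4)*(k + 5)).
Check: Δs_k = (8*k - 3)/(k**4 + 18*k**3 + 119*k**2 + 342*k + 360). ✓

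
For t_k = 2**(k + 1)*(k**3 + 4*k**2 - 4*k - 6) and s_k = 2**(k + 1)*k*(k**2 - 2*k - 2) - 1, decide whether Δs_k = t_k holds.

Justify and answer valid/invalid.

Valid — Δs_k = t_k.

s_(k+1) = -4*2**k*(k + 1)*(2*k - (k + 1)**2 + 4) - 1
s_(k+1) − s_k = 2**(k + 1)*(k**3 + 4*k**2 - 4*k - 6)
(s_(k+1) − s_k) − t_k = 0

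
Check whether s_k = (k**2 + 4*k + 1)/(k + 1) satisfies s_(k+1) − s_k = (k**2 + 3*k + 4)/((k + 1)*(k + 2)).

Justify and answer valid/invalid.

Valid — Δs_k = t_k.

s_(k+1) = (k**2 + 6*k + 6)/(k + 2)
s_(k+1) − s_k = (k**2 + 3*k + 4)/(k**2 + 3*k + 2)
(s_(k+1) − s_k) − t_k = 0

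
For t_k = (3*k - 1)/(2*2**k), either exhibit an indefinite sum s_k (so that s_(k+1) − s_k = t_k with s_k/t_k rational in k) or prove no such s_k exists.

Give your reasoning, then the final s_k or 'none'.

s_k = (-3*k - 2)/2**k

r(k) = (3*k + 2)/(2*(3*k - 1)) after simplifying.
Gosper form: A/B · C(k+1)/C(k) with A=1/2, B=1, C=k - 1/3.
Key eq: (1/2)·f(k+1) = (1)·f(k) + (k - 1/3).
deg f ≤ 1 (via 0,0,1).
Solving with deg f ≤ 1: f(k) = -2*(3*k + 2)/3.
R(k) = B(k−1)·f(k)/C(k) = -2*(3*k + 2)/(3*k - 1); s_k = R·t_k = (-3*k - 2)/2**k.
s_(k+1) − s_k = (3*k - 1)/(2*2**k) = t_k.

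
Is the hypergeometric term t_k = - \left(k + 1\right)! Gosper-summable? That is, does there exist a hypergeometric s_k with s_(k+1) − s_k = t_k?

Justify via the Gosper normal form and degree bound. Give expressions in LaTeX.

No — negative degree bound, so no certificate f.

t_(k+1)/t_k = k + 2.
Gosper form: A/B · C(k+1)/C(k) with A=k + 2, B=1, C=1.
Set up (k + 2)·f(k+1) − (1)·f(k) − (1) = 0.
Degrees (1,0,0) ⇒ d ≤ -1.
Bound -1 < 0, so the key equation has no polynomial solution.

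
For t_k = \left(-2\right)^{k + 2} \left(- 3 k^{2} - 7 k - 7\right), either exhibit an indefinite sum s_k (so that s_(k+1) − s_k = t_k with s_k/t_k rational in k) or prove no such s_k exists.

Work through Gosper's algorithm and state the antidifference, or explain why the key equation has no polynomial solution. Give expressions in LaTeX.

s_k = \left(-2\right)^{k + 2} \left(k^{2} + k + 1\right)

r(k) = 2*(-3*k**2 - 13*k - 17)/(3*k**2 + 7*k + 7) after simplifying.
Take A(k)=-2, B(k)=1, C(k)=k**2 + 7*k/3 + 7/3.
Solve (-2)·f(k+1) − (1)·f(k) = k**2 + 7*k/3 + 7/3.
d = 2 from the (0,0,2) case.
Match coefficients ⇒ f(k) = -(k**2 + k + 1)/3.
So s_k = (B(k−1)f/C)·t_k = (-(k**2 + k + 1)/(3*k**2 + 7*k + 7))·t_k = (-2)**(k + 2)*(k**2 + k + 1).
s_(k+1) − s_k = (-2)**(k + 2)*(-3*k**2 - 7*k - 7) = t_k.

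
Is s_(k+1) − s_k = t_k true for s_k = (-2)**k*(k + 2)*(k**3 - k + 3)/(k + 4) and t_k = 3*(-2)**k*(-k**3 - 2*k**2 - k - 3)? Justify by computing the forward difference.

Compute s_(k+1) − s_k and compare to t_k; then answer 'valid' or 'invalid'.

Invalid: residual 2*(-2)**k*(3*k**4 + 19*k**3 + 27*k**2 + 20*k + 39)/(k**2 + 9*k + 20) ≠ 0.

s_(k+1) = (-2)**(k + 1)*(k + 3)*(-k + (k + 1)**3 + 2)/(k + 5)
s_(k+1) − s_k = (-2)**k*(-3*k**5 - 27*k**4 - 79*k**3 - 102*k**2 - 101*k - 102)/(k**2 + 9*k + 20)
(s_(k+1) − s_k) − t_k = 2*(-2)**k*(3*k**4 + 19*k**3 + 27*k**2 + 20*k + 39)/(k**2 + 9*k + 20)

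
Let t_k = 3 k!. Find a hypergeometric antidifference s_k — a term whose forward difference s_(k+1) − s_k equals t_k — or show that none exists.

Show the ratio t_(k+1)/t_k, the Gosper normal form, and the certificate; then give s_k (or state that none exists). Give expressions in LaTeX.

not Gosper-summable; s_k does not exist

Step 1: r(k) = k + 1.
Normal form (A,B,C) = (k + 1, 1, 1).
Set up (k + 1)·f(k+1) − (1)·f(k) − (1) = 0.
Bound: deg f ≤ -1.
deg f ≤ -1 is impossible — no certificate.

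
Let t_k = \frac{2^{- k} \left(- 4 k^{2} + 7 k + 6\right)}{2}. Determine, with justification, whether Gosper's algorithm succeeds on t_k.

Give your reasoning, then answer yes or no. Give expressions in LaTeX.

Yes. s_k = 2^{- k} \left(4 k^{2} + k - 1\right).

t_(k+1)/t_k = (4*k**2 + k - 9)/(2*(4*k**2 - 7*k - 6)).
Factor: A=1/2; B=1; C=k**2 - 7*k/4 - 3/2.
f must satisfy (1/2)·f(k+1) − (1)·f(k) = k**2 - 7*k/4 - 3/2.
From deg A=0, deg B=0, deg C=2: d=2.
Match coefficients ⇒ f(k) = -(4*k**2 + k - 1)/2.
Get s_k = R·t_k = (4*k**2 + k - 1)/2**k with R(k) = B(k−1)f(k)/C(k) = -2*(4*k**2 + k - 1)/(4*k**2 - 7*k - 6).
Check: Δs_k = (-4*k**2 + 7*k + 6)/(2*2**k). ✓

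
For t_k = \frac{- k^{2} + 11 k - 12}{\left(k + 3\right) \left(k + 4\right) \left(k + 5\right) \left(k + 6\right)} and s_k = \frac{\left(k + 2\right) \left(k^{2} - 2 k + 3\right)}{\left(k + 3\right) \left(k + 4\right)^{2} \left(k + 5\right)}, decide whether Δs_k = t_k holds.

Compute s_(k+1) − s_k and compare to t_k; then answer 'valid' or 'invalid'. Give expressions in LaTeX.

s_(k+1) = (k + 3)*(-2*k + (k + 1)**2 + 1)/((k + 4)*(k + 5)**2*(k + 6))
s_(k+1) − s_k = (-k**4 + 6*k**3 + 61*k**2 + 30*k - 108)/(k**6 + 27*k**5 + 301*k**4 + 1773*k**3 + 5818*k**2 + 10080*k + 7200)
(s_(k+1) − s_k) − t_k = 2*(2*k**3 - 3*k**2 - 41*k + 66)/(k**6 + 27*k**5 + 301*k**4 + 1773*k**3 + 5818*k**2 + 10080*k + 7200)

Invalid: residual \frac{2 \left(2 k^{3} - 3 k^{2} - 41 k + 66\right)}{k^{6} + 27 k^{5} + 301 k^{4} + 1773 k^{3} + 5818 k^{2} + 10080 k + 7200} ≠ 0.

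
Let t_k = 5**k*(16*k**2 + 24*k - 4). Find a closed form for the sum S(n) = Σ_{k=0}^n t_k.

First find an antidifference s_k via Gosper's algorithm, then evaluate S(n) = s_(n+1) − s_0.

The ratio is 5*(4*k**2 + 14*k + 9)/(4*k**2 + 6*k - 1).
Normal form (A,B,C) = (5, 1, k**2 + 3*k/2 - 1/4).
Solve (5)·f(k+1) − (1)·f(k) = k**2 + 3*k/2 - 1/4.
Bound: deg f ≤ 2.
Coefficient equations give f(k) = (4*k**2 - 4*k - 1)/16.
R(k) = B(k−1)·f(k)/C(k) = (4*k**2 - 4*k - 1)/(4*(4*k**2 + 6*k - 1)); s_k = R·t_k = 5**k*(4*k**2 - 4*k - 1).
Δs = 5**k*(16*k**2 + 24*k - 4), as required.
Telescope: S(n) = s_(n+1) − s_(0) = 5**(n + 1)*(4*n**2 + 4*n - 1) − (-1) = 20*5**n*n**2 + 20*5**n*n - 5*5**n + 1.

S(n) = 20*5**n*n**2 + 20*5**n*n - 5*5**n + 1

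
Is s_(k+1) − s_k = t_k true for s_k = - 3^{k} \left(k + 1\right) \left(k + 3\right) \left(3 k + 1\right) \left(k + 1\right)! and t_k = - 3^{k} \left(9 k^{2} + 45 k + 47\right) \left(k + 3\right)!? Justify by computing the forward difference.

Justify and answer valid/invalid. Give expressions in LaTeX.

Invalid: residual 3^{k} \left(9 k^{3} + 63 k^{2} + 134 k + 93\right) \left(k + 1\right)! ≠ 0.

s_(k+1) = -3**(k + 1)*(k + 2)*(k + 4)*(3*k + 4)*factorial(k + 2)
s_(k+1) − s_k = -3**k*(9*k**4 + 81*k**3 + 263*k**2 + 371*k + 189)*factorial(k + 1)
(s_(k+1) − s_k) − t_k = 3**k*(9*k**3 + 63*k**2 + 134*k + 93)*factorial(k + 1)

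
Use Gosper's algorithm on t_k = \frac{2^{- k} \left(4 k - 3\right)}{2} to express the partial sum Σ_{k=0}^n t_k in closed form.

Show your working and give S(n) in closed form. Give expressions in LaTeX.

S(n) = 2^{- n - 1} \left(2^{n + 1} - 4 n - 5\right)

Step 1: r(k) = (4*k + 1)/(2*(4*k - 3)).
Factor: A=1/2; B=1; C=k - 3/4.
Set up (1/2)·f(k+1) − (1)·f(k) − (k - 3/4) = 0.
Degrees (0,0,1) ⇒ d ≤ 1.
Solving with deg f ≤ 1: f(k) = -(4*k + 1)/2.
Then R = B(k−1)f/C = -2*(4*k + 1)/(4*k - 3), so s_k = R(k)·t_k = (-4*k - 1)/2**k.
s_(k+1) − s_k = (4*k - 3)/(2*2**k) = t_k.
s_(n+1) = 2**(-n - 1)*(-4*n - 5) and s_(0) = -1, so S(n) = 2**(-n - 1)*(2**(n + 1) - 4*n - 5).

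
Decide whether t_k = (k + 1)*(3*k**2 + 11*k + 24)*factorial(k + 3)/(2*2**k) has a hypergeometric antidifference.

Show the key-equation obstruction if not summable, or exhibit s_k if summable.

Yes. s_k = (3*k**2 + 2*k + 2)*factorial(k + 3)/2**k.

Step 1: r(k) = (k + 2)*(k + 4)*(11*k + 3*(k + 1)**2 + 35)/(2*(k + 1)*(3*k**2 + 11*k + 24)).
Gosper form: A/B · C(k+1)/C(k) with A=k/2 + 2, B=1, C=k**3 + 14*k**2/3 + 35*k/3 + 8.
Solve (k/2 + 2)·f(k+1) − (1)·f(k) = k**3 + 14*k**2/3 + 35*k/3 + 8.
Bound: deg f ≤ 2.
Match coefficients ⇒ f(k) = 2*(3*k**2 + 2*k + 2)/3.
Get s_k = R·t_k = (3*k**2 + 2*k + 2)*factorial(k + 3)/2**k with R(k) = B(k−1)f(k)/C(k) = 2*(3*k**2 + 2*k + 2)/((k + 1)*(3*k**2 + 11*k + 24)).
Check: Δs_k = (k + 1)*(3*k**2 + 11*k + 24)*factorial(k + 3)/(2*2**k). ✓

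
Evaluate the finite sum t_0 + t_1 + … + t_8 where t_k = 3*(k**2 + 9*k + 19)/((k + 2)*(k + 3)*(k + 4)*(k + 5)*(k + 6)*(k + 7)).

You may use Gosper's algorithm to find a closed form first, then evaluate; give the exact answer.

The ratio is (k + 2)*(9*k + (k + 1)**2 + 28)/((k + 8)*(k**2 + 9*k + 19)).
Normal form (A,B,C) = (k + 2, k + 8, k**2 + 9*k + 19).
Key eq: (k + 2)·f(k+1) = (k + 7)·f(k) + (k**2 + 9*k + 19).
deg f ≤ 5 (via 1,1,2).
Solving with deg f ≤ 5: f(k) = k*(k + 3)*(k + 5)*(k**2 + 12*k + 44)/144.
Get s_k = R·t_k = k*(k**2 + 12*k + 44)/(48*(k**3 + 12*k**2 + 44*k + 48)) with R(k) = B(k−1)f(k)/C(k) = k*(k + 3)*(k + 5)*(k + 7)*(k**2 + 12*k + 44)/(144*(k**2 + 9*k + 19)).
Check: Δs_k = 3*(k**2 + 9*k + 19)/(k**6 + 27*k**5 + 295*k**4 + 1665*k**3 + 5104*k**2 + 8028*k + 5040). ✓
Sum = s_(9) − s_(0); s_(9) = 233/11440, s_(0) = 0 ⇒ 233/11440.

Σ = 233/11440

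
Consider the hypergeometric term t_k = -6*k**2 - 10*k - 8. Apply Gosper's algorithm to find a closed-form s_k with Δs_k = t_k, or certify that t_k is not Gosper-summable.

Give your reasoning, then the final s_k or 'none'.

Compute t_(k+1)/t_k: get (3*k**2 + 11*k + 12)/(3*k**2 + 5*k + 4).
Factor: A=1; B=1; C=k**2 + 5*k/3 + 4/3.
Set up (1)·f(k+1) − (1)·f(k) − (k**2 + 5*k/3 + 4/3) = 0.
Degrees (0,0,2) ⇒ d ≤ 3.
Solve for f: f(k) = k*(k**2 + k + 2)/3 (degree 3 ≤ 3).
Certificate R = B(k−1)f/C = k*(k**2 + k + 2)/(3*k**2 + 5*k + 4) gives s_k = 2*k*(-k**2 - k - 2).
s_(k+1) − s_k = -6*k**2 - 10*k - 8 = t_k.

s_k = 2*k*(-k**2 - k - 2)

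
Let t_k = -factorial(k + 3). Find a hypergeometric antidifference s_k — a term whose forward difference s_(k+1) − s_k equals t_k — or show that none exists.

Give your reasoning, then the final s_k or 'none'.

none (Gosper's algorithm certifies no s_k)

t_(k+1)/t_k = k + 4.
Normal form (A,B,C) = (k + 4, 1, 1).
Key eq: (k + 4)·f(k+1) = (1)·f(k) + (1).
d = -1 from the (1,0,0) case.
d = -1 < 0 ⇒ no nonzero polynomial f; not summable.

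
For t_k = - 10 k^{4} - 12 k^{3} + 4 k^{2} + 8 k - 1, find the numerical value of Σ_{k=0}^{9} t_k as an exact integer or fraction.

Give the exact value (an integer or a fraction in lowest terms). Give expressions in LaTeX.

Σ = -176140

t_(k+1)/t_k = (10*k**4 + 52*k**3 + 92*k**2 + 60*k + 11)/(10*k**4 + 12*k**3 - 4*k**2 - 8*k + 1).
Take A(k)=1, B(k)=1, C(k)=k**4 + 6*k**3/5 - 2*k**2/5 - 4*k/5 + 1/10.
Key eq: (1)·f(k+1) = (1)·f(k) + (k**4 + 6*k**3/5 - 2*k**2/5 - 4*k/5 + 1/10).
deg f ≤ 5 (via 0,0,4).
Match coefficients ⇒ f(k) = k*(2*k**4 - 2*k**3 - 4*k**2 + k + 4)/10.
Certificate R = B(k−1)f/C = k*(2*k**4 - 2*k**3 - 4*k**2 + k + 4)/(10*k**4 + 12*k**3 - 4*k**2 - 8*k + 1) gives s_k = k*(-2*k**4 + 2*k**3 + 4*k**2 - k - 4).
Check: Δs_k = -10*k**4 - 12*k**3 + 4*k**2 + 8*k - 1. ✓
Evaluate s at k=10 and k=0: -176140 and 0; difference -176140.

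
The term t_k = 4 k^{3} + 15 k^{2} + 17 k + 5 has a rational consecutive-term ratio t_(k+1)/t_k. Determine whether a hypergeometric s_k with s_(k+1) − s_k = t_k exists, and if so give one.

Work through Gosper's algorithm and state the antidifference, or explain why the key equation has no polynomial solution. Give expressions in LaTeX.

The ratio is (4*k**3 + 27*k**2 + 59*k + 41)/(4*k**3 + 15*k**2 + 17*k + 5).
Normal form (A,B,C) = (1, 1, k**3 + 15*k**2/4 + 17*k/4 + 5/4).
Key eq: (1)·f(k+1) = (1)·f(k) + (k**3 + 15*k**2/4 + 17*k/4 + 5/4).
Degrees (0,0,3) ⇒ d ≤ 4.
Solve for f: f(k) = k*(k**3 + 3*k**2 + 2*k - 1)/4 (degree 4 ≤ 4).
So s_k = (B(k−1)f/C)·t_k = (k*(k**3 + 3*k**2 + 2*k - 1)/(4*k**3 + 15*k**2 + 17*k + 5))·t_k = k*(k**3 + 3*k**2 + 2*k - 1).
Δs = 4*k**3 + 15*k**2 + 17*k + 5, as required.

s_k = k \left(k^{3} + 3 k^{2} + 2 k - 1\right)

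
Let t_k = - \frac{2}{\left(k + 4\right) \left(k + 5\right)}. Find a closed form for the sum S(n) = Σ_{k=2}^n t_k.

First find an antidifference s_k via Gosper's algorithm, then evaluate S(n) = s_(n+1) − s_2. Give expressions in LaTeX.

The ratio is (k + 4)/(k + 6).
A = k + 4, B = k + 6, C = 1.
f must satisfy (k + 4)·f(k+1) − (k + 5)·f(k) = 1.
deg f ≤ 1 (via 1,1,0).
Solving with deg f ≤ 1: f(k) = k/4.
So s_k = (B(k−1)f/C)·t_k = (k*(k + 5)/4)·t_k = -k/(2*k + 8).
Verify: -2/(k**2 + 9*k + 20) matches t_k.
Σ_(k=2)^n t_k = s_(n+1) − s_(2) = ((-n - 1)/(2*(n + 5))) − (-1/6), i.e. (1 - n)/(3*(n + 5)).

S(n) = \frac{1 - n}{3 \left(n + 5\right)}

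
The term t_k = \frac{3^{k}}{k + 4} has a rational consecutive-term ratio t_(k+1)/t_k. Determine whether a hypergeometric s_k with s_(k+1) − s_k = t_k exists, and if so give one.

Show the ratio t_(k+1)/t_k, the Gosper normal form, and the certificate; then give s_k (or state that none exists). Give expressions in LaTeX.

none — t_k is not Gosper-summable

Step 1: r(k) = 3*(k + 4)/(k + 5).
Gosper form: A/B · C(k+1)/C(k) with A=3*k + 12, B=k + 5, C=1.
Set up (3*k + 12)·f(k+1) − (k + 4)·f(k) − (1) = 0.
Degrees (1,1,0) ⇒ d ≤ -1.
deg f ≤ -1 is impossible — no certificate.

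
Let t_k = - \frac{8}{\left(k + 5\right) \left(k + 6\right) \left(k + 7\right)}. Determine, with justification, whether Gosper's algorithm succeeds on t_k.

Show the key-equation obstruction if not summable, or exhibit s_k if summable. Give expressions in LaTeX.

Yes. s_k = \frac{2 k \left(- k - 11\right)}{15 \left(k + 5\right) \left(k + 6\right)}.

Compute t_(k+1)/t_k: get (k + 5)/(k + 8).
A = k + 5, B = k + 8, C = 1.
Key eq: (k + 5)·f(k+1) = (k + 7)·f(k) + (1).
d = 2 from the (1,1,0) case.
Solve for f: f(k) = k*(k + 11)/60 (degree 2 ≤ 2).
Certificate R = B(k−1)f/C = k*(k + 7)*(k + 11)/60 gives s_k = 2*k*(-k - 11)/(15*(k + 5)*(k + 6)).
s_(k+1) − s_k = -8/(k**3 + 18*k**2 + 107*k + 210) = t_k.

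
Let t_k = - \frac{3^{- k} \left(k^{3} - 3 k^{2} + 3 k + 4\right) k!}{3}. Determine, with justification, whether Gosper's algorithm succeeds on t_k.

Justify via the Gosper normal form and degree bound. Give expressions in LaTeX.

Ratio r(k) = (k**4 + k**3 + 5*k + 5)/(3*(k**3 - 3*k**2 + 3*k + 4)).
Normal form (A,B,C) = (k/3 + 1/3, 1, k**3 - 3*k**2 + 3*k + 4).
Solve (k/3 + 1/3)·f(k+1) − (1)·f(k) = k**3 - 3*k**2 + 3*k + 4.
Bound: deg f ≤ 2.
Match coefficients ⇒ f(k) = 3*(k**2 - 3*k - 3).
Get s_k = R·t_k = (-k**2 + 3*k + 3)*factorial(k)/3**k with R(k) = B(k−1)f(k)/C(k) = 3*(k**2 - 3*k - 3)/(k**3 - 3*k**2 + 3*k + 4).
Δs = -(k**3 - 3*k**2 + 3*k + 4)*factorial(k)/(3*3**k), as required.

Yes. s_k = 3^{- k} \left(- k^{2} + 3 k + 3\right) k!.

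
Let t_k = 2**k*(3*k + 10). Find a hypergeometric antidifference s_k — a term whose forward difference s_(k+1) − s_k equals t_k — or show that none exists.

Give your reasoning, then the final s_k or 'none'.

t_(k+1)/t_k = 2*(3*k + 13)/(3*k + 10).
Take A(k)=2, B(k)=1, C(k)=k + 10/3.
Set up (2)·f(k+1) − (1)·f(k) − (k + 10/3) = 0.
d = 1 from the (0,0,1) case.
Match coefficients ⇒ f(k) = (3*k + 4)/3.
So s_k = (B(k−1)f/C)·t_k = ((3*k + 4)/(3*k + 10))·t_k = 2**k*(3*k + 4).
Δs = 2**k*(3*k + 10), as required.

s_k = 2**k*(3*k + 4)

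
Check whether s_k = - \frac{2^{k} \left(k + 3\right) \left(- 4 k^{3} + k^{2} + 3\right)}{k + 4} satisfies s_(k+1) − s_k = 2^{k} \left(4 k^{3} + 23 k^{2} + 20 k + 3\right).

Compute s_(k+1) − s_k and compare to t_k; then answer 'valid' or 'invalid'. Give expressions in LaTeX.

Invalid: residual \frac{2^{k} \left(- 4 k^{4} - 35 k^{3} - 113 k^{2} - 83 k - 15\right)}{k^{2} + 9 k + 20} ≠ 0.

s_(k+1) = 2**(k + 1)*k*(4*k**3 + 27*k**2 + 54*k + 40)/(k + 5)
s_(k+1) − s_k = 2**k*(4*k**5 + 55*k**4 + 272*k**3 + 530*k**2 + 344*k + 45)/(k**2 + 9*k + 20)
(s_(k+1) − s_k) − t_k = 2**k*(-4*k**4 - 35*k**3 - 113*k**2 - 83*k - 15)/(k**2 + 9*k + 20)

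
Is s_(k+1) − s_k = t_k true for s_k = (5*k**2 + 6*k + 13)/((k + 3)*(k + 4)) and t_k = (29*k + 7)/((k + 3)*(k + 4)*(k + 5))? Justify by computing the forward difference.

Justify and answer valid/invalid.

s_(k+1) = (6*k + 5*(k + 1)**2 + 19)/((k + 4)*(k + 5))
s_(k+1) − s_k = (29*k + 7)/(k**3 + 12*k**2 + 47*k + 60)
(s_(k+1) − s_k) − t_k = 0

Valid — Δs_k = t_k.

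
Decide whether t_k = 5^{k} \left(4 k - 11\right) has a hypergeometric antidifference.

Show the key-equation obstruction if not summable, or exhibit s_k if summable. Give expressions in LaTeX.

Yes. s_k = 5^{k} \left(k - 4\right).

Compute t_(k+1)/t_k: get 5*(4*k - 7)/(4*k - 11).
So A=5 and B=1, with C=k - 11/4.
f must satisfy (5)·f(k+1) − (1)·f(k) = k - 11/4.
deg f ≤ 1 (via 0,0,1).
Coefficient equations give f(k) = (k - 4)/4.
Certificate R = B(k−1)f/C = (k - 4)/(4*k - 11) gives s_k = 5**k*(k - 4).
s_(k+1) − s_k = 5**k*(4*k - 11) = t_k.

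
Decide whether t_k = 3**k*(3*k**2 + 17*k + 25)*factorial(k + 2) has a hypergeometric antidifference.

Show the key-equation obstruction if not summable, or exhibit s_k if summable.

Yes. s_k = 3**k*(k + 2)*factorial(k + 2).

t_(k+1)/t_k = 3*(3*k**3 + 32*k**2 + 114*k + 135)/(3*k**2 + 17*k + 25).
So A=3*k + 9 and B=1, with C=k**2 + 17*k/3 + 25/3.
Key eq: (3*k + 9)·f(k+1) = (1)·f(k) + (k**2 + 17*k/3 + 25/3).
Bound: deg f ≤ 1.
Coefficient equations give f(k) = (k + 2)/3.
So s_k = (B(k−1)f/C)·t_k = ((k + 2)/(3*k**2 + 17*k + 25))·t_k = 3**k*(k + 2)*factorial(k + 2).
Verify: 3**k*(3*k**2 + 17*k + 25)*factorial(k + 2) matches t_k.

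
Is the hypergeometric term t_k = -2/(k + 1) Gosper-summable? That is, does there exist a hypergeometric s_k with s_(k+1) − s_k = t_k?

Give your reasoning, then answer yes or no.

No — key equation has no polynomial f.

Ratio r(k) = (k + 1)/(k + 2).
Gosper form: A/B · C(k+1)/C(k) with A=k + 1, B=k + 2, C=1.
Solve (k + 1)·f(k+1) − (k + 1)·f(k) = 1.
deg f ≤ 0 (via 1,1,0).
Put f(k) = c0: A·f(k+1) − B(k−1)·f(k) − C = -1; need -1 = 0 — inconsistent ⇒ no f, not summable.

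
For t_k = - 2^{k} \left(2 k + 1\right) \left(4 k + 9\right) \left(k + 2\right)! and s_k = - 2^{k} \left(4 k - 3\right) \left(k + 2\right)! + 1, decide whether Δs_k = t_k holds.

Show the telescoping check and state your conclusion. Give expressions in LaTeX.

valid; difference matches t_k

s_(k+1) = -2**(k + 1)*(4*k + 1)*factorial(k + 3) + 1
s_(k+1) − s_k = -2**k*(2*k + 1)*(4*k + 9)*factorial(k + 2)
(s_(k+1) − s_k) − t_k = 0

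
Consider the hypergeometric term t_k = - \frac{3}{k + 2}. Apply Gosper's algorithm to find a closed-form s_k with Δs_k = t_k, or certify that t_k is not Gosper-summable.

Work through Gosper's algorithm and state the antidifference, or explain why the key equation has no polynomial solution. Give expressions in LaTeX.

t_(k+1)/t_k = (k + 2)/(k + 3).
Normal form (A,B,C) = (k + 2, k + 3, 1).
Solve (k + 2)·f(k+1) − (k + 2)·f(k) = 1.
Bound: deg f ≤ 0.
f = c0 ⇒ A·f(k+1) − B(k−1)·f(k) − C = -1. The system {-1 = 0} is inconsistent; no antidifference.

none — t_k is not Gosper-summable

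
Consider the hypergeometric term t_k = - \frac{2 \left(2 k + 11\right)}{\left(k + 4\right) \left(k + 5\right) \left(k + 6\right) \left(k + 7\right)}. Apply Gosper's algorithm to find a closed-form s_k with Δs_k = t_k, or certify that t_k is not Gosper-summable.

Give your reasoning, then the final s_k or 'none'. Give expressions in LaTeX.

s_k = \frac{k \left(- k - 10\right)}{12 \left(k^{2} + 10 k + 24\right)}

The ratio is (k + 4)*(2*k + 13)/((k + 8)*(2*k + 11)).
Take A(k)=k + 4, B(k)=k + 8, C(k)=k + 11/2.
Solve (k + 4)·f(k+1) − (k + 7)·f(k) = k + 11/2.
Degrees (1,1,1) ⇒ d ≤ 3.
Solving with deg f ≤ 3: f(k) = k*(k + 5)*(k + 10)/48.
R(k) = B(k−1)·f(k)/C(k) = k*(k + 5)*(k + 7)*(k + 10)/(24*(2*k + 11)); s_k = R·t_k = k*(-k - 10)/(12*(k**2 + 10*k + 24)).
s_(k+1) − s_k = 2*(-2*k - 11)/(k**4 + 22*k**3 + 179*k**2 + 638*k + 840) = t_k.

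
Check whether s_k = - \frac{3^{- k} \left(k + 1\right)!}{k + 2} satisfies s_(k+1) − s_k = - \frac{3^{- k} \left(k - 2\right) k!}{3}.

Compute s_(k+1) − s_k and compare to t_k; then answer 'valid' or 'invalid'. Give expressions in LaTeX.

s_(k+1) = -factorial(k + 2)/(3*3**k*(k + 3))
s_(k+1) − s_k = -(k**2 + k - 5)*factorial(k + 1)/(3*3**k*(k + 2)*(k + 3))
(s_(k+1) − s_k) − t_k = (k**2 - 7)*factorial(k)/(3*3**k*(k + 2)*(k + 3))

Invalid: residual \frac{3^{- k} \left(k^{2} - 7\right) k!}{3 \left(k + 2\right) \left(k + 3\right)} ≠ 0.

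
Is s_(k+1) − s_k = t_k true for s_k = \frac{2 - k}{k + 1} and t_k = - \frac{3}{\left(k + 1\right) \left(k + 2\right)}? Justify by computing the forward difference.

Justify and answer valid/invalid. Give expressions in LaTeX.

Valid: the claim telescopes to t_k.

s_(k+1) = (1 - k)/(k + 2)
s_(k+1) − s_k = -3/(k**2 + 3*k + 2)
(s_(k+1) − s_k) − t_k = 0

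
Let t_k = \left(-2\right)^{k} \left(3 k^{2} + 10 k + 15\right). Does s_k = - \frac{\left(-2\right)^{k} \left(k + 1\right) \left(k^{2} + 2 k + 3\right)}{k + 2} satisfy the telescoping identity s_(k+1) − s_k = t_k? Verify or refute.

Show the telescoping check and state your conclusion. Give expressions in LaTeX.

s_(k+1) = 2*(-2)**k*(k + 2)*(2*k + (k + 1)**2 + 5)/(k + 3)
s_(k+1) − s_k = (-2)**k*(3*k**4 + 22*k**3 + 66*k**2 + 98*k + 57)/(k**2 + 5*k + 6)
(s_(k+1) − s_k) − t_k = (-2)**k*(-3*k**3 - 17*k**2 - 37*k - 33)/(k**2 + 5*k + 6)

Invalid: residual \frac{\left(-2\right)^{k} \left(- 3 k^{3} - 17 k^{2} - 37 k - 33\right)}{k^{2} + 5 k + 6} ≠ 0.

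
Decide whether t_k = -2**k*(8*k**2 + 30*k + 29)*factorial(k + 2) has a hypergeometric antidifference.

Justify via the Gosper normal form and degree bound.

The ratio is 2*(8*k**3 + 70*k**2 + 205*k + 201)/(8*k**2 + 30*k + 29).
Gosper form: A/B · C(k+1)/C(k) with A=2*k + 6, B=1, C=k**2 + 15*k/4 + 29/8.
Solve (2*k + 6)·f(k+1) − (1)·f(k) = k**2 + 15*k/4 + 29/8.
Bound: deg f ≤ 1.
Match coefficients ⇒ f(k) = (4*k + 1)/8.
Get s_k = R·t_k = -2**k*(4*k + 1)*factorial(k + 2) with R(k) = B(k−1)f(k)/C(k) = (4*k + 1)/(8*k**2 + 30*k + 29).
Verify: -2**k*(8*k**2 + 30*k + 29)*factorial(k + 2) matches t_k.

Yes. s_k = -2**k*(4*k + 1)*factorial(k + 2).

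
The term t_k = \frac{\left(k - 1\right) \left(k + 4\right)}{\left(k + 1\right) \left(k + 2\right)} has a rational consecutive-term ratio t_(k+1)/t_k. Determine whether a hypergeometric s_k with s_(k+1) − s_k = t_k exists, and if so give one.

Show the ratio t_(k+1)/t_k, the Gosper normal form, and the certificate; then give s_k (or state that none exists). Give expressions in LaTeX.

s_k = \frac{k \left(k - 5\right)}{k + 1}

Step 1: r(k) = k*(k + 1)*(k + 5)/((k - 1)*(k + 3)*(k + 4)).
Factor: A=k + 1; B=k + 3; C=k**2 + 3*k - 4.
Need (k + 1)·f(k+1) − (k + 2)·f(k) = k**2 + 3*k - 4.
From deg A=1, deg B=1, deg C=2: d=2.
Solving with deg f ≤ 2: f(k) = k*(k - 5).
So s_k = (B(k−1)f/C)·t_k = (k*(k - 5)*(k + 2)/((k - 1)*(k + 4)))·t_k = k*(k - 5)/(k + 1).
Δs = (k**2 + 3*k - 4)/(k**2 + 3*k + 2), as required.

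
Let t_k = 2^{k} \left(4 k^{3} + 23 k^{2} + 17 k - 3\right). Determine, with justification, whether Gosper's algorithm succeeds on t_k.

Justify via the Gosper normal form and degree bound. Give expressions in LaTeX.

t_(k+1)/t_k = 2*(4*k**3 + 35*k**2 + 75*k + 41)/(4*k**3 + 23*k**2 + 17*k - 3).
Normal form (A,B,C) = (2, 1, k**3 + 23*k**2/4 + 17*k/4 - 3/4).
Need (2)·f(k+1) − (1)·f(k) = k**3 + 23*k**2/4 + 17*k/4 - 3/4.
Bound: deg f ≤ 3.
Coefficient equations give f(k) = (4*k**3 - k**2 - 3*k - 3)/4.
R(k) = B(k−1)·f(k)/C(k) = (4*k**3 - k**2 - 3*k - 3)/(4*k**3 + 23*k**2 + 17*k - 3); s_k = R·t_k = 2**k*(4*k**3 - k**2 - 3*k - 3).
s_(k+1) − s_k = 2**k*(4*k**3 + 23*k**2 + 17*k - 3) = t_k.

Yes. s_k = 2^{k} \left(4 k^{3} - k^{2} - 3 k - 3\right).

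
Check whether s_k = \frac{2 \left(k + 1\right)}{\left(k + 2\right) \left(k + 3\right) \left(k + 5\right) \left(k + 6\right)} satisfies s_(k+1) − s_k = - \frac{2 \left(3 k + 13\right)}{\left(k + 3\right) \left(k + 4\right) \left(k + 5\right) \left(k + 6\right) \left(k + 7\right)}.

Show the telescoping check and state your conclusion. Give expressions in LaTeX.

Invalid: residual \frac{4 \left(2 k + 9\right)}{k^{6} + 27 k^{5} + 295 k^{4} + 1665 k^{3} + 5104 k^{2} + 8028 k + 5040} ≠ 0.

s_(k+1) = 2*(k + 2)/((k + 3)*(k + 4)*(k + 6)*(k + 7))
s_(k+1) − s_k = 2*(-3*k**2 - 15*k - 8)/(k**6 + 27*k**5 + 295*k**4 + 1665*k**3 + 5104*k**2 + 8028*k + 5040)
(s_(k+1) − s_k) − t_k = 4*(2*k + 9)/(k**6 + 27*k**5 + 295*k**4 + 1665*k**3 + 5104*k**2 + 8028*k + 5040)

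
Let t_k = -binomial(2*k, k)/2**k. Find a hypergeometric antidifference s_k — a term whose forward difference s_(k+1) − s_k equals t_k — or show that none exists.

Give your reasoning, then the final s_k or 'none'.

Step 1: r(k) = (2*k + 1)/(k + 1).
A = 2*k + 1, B = k + 1, C = 1.
Key eq: (2*k + 1)·f(k+1) = (k)·f(k) + (1).
d = -1 from the (1,1,0) case.
Bound -1 < 0, so the key equation has no polynomial solution.

no hypergeometric antidifference exists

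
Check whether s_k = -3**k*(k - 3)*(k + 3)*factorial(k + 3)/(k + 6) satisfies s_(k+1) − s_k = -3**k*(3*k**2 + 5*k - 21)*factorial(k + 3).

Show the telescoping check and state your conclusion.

s_(k+1) = -3**(k + 1)*(k - 2)*(k + 4)*factorial(k + 4)/(k + 7)
s_(k+1) − s_k = -3**k*(3*k**4 + 35*k**3 + 101*k**2 - 87*k - 513)*factorial(k + 3)/((k + 6)*(k + 7))
(s_(k+1) − s_k) − t_k = 3**(k + 1)*(3*k**3 + 23*k**2 + 8*k - 123)*factorial(k + 3)/((k + 6)*(k + 7))

Invalid: residual 3**(k + 1)*(3*k**3 + 23*k**2 + 8*k - 123)*factorial(k + 3)/((k + 6)*(k + 7)) ≠ 0.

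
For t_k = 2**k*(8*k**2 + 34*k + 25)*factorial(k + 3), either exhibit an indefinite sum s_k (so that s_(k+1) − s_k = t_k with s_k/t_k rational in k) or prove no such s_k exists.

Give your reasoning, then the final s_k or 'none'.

s_k = 2**k*(4*k - 1)*factorial(k + 3)

t_(k+1)/t_k = 2*(8*k**3 + 82*k**2 + 267*k + 268)/(8*k**2 + 34*k + 25).
So A=2*k + 8 and B=1, with C=k**2 + 17*k/4 + 25/8.
f must satisfy (2*k + 8)·f(k+1) − (1)·f(k) = k**2 + 17*k/4 + 25/8.
Degrees (1,0,2) ⇒ d ≤ 1.
Solving with deg f ≤ 1: f(k) = (4*k - 1)/8.
So s_k = (B(k−1)f/C)·t_k = ((4*k - 1)/(8*k**2 + 34*k + 25))·t_k = 2**k*(4*k - 1)*factorial(k + 3).
Check: Δs_k = 2**k*(8*k**2 + 34*k + 25)*factorial(k + 3). ✓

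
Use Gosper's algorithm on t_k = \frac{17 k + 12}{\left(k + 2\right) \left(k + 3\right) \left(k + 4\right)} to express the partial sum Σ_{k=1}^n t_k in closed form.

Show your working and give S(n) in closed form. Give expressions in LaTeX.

Ratio r(k) = (k + 2)*(17*k + 29)/((k + 5)*(17*k + 12)).
So A=k + 2 and B=k + 5, with C=k + 12/17.
Key eq: (k + 2)·f(k+1) = (k + 4)·f(k) + (k + 12/17).
deg f ≤ 2 (via 1,1,1).
Solving with deg f ≤ 2: f(k) = k*(23*k + 13)/102.
Get s_k = R·t_k = k*(23*k + 13)/(6*(k + 2)*(k + 3)) with R(k) = B(k−1)f(k)/C(k) = k*(k + 4)*(23*k + 13)/(6*(17*k + 12)).
Δs = (17*k + 12)/(k**3 + 9*k**2 + 26*k + 24), as required.
Σ_(k=1)^n t_k = s_(n+1) − s_(1) = ((23*n**2 + 59*n + 36)/(6*(n**2 + 7*n + 12))) − (1/2), i.e. n*(10*n + 19)/(3*(n**2 + 7*n + 12)).

S(n) = \frac{n \left(10 n + 19\right)}{3 \left(n^{2} + 7 n + 12\right)}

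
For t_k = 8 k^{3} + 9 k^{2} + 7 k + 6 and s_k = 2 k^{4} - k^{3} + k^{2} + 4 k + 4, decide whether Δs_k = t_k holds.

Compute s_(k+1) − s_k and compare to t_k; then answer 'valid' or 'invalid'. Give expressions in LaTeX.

s_(k+1) = 2*k**4 + 7*k**3 + 10*k**2 + 11*k + 10
s_(k+1) − s_k = 8*k**3 + 9*k**2 + 7*k + 6
(s_(k+1) − s_k) − t_k = 0

valid (s_(k+1) − s_k reduces to t_k)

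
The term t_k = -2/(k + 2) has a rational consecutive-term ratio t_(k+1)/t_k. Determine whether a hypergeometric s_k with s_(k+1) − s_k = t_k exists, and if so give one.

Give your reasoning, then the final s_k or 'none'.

r(k) = (k + 2)/(k + 3) after simplifying.
So A=k + 2 and B=k + 3, with C=1.
Key eq: (k + 2)·f(k+1) = (k + 2)·f(k) + (1).
deg f ≤ 0 (via 1,1,0).
Put f(k) = c0: A·f(k+1) − B(k−1)·f(k) − C = -1; need -1 = 0 — inconsistent ⇒ no f, not summable.

no hypergeometric antidifference exists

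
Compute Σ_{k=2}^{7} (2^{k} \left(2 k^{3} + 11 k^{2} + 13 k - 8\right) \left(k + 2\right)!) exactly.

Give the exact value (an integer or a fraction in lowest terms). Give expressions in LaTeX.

Σ = 63170150208

Ratio r(k) = 2*(2*k**4 + 23*k**3 + 92*k**2 + 141*k + 54)/(2*k**3 + 11*k**2 + 13*k - 8).
Normal form (A,B,C) = (2*k + 6, 1, k**3 + 11*k**2/2 + 13*k/2 - 4).
Need (2*k + 6)·f(k+1) − (1)·f(k) = k**3 + 11*k**2/2 + 13*k/2 - 4.
Degrees (1,0,3) ⇒ d ≤ 2.
Match coefficients ⇒ f(k) = (k**2 + k - 4)/2.
R(k) = B(k−1)·f(k)/C(k) = (k**2 + k - 4)/(2*k**3 + 11*k**2 + 13*k - 8); s_k = R·t_k = 2**k*(k**2 + k - 4)*factorial(k + 2).
Δs = 2**k*(2*k**3 + 11*k**2 + 13*k - 8)*factorial(k + 2), as required.
Σ_(k=2)^(7) t_k = s_(8) − s_(2) = 63170150400 − (192) = 63170150208.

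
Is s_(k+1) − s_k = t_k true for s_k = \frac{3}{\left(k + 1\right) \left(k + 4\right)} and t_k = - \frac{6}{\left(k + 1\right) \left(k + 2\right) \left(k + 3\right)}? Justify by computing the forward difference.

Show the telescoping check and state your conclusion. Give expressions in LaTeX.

Invalid: residual \frac{6 \left(3 k + 11\right)}{k^{5} + 15 k^{4} + 85 k^{3} + 225 k^{2} + 274 k + 120} ≠ 0.

s_(k+1) = 3/((k + 2)*(k + 5))
s_(k+1) − s_k = 6*(-k - 3)/(k**4 + 12*k**3 + 49*k**2 + 78*k + 40)
(s_(k+1) − s_k) − t_k = 6*(3*k + 11)/(k**5 + 15*k**4 + 85*k**3 + 225*k**2 + 274*k + 120)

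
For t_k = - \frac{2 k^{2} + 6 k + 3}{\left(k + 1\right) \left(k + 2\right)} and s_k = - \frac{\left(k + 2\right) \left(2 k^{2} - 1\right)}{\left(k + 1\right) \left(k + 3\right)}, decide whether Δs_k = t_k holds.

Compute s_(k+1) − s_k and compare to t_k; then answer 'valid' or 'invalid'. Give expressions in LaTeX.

s_(k+1) = -(k + 3)*(2*(k + 1)**2 - 1)/((k + 2)*(k + 4))
s_(k+1) − s_k = (-2*k**4 - 20*k**3 - 61*k**2 - 71*k - 25)/(k**4 + 10*k**3 + 35*k**2 + 50*k + 24)
(s_(k+1) − s_k) − t_k = (8*k**2 + 22*k + 11)/(k**4 + 10*k**3 + 35*k**2 + 50*k + 24)

Invalid: residual \frac{8 k^{2} + 22 k + 11}{k^{4} + 10 k^{3} + 35 k^{2} + 50 k + 24} ≠ 0.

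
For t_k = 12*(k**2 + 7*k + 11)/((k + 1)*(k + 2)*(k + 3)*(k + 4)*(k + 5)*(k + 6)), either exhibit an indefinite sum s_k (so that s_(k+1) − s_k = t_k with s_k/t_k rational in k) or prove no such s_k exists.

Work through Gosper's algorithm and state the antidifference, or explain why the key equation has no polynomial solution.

s_k = 4*k*(k**2 + 9*k + 23)/(15*(k**3 + 9*k**2 + 23*k + 15))

t_(k+1)/t_k = (k + 1)*(7*k + (k + 1)**2 + 18)/((k + 7)*(k**2 + 7*k + 11)).
A = k + 1, B = k + 7, C = k**2 + 7*k + 11.
Set up (k + 1)·f(k+1) − (k + 6)·f(k) − (k**2 + 7*k + 11) = 0.
Degrees (1,1,2) ⇒ d ≤ 5.
Solving with deg f ≤ 5: f(k) = k*(k + 2)*(k + 4)*(k**2 + 9*k + 23)/45.
So s_k = (B(k−1)f/C)·t_k = (k*(k + 2)*(k + 4)*(k + 6)*(k**2 + 9*k + 23)/(45*(k**2 + 7*k + 11)))·t_k = 4*k*(k**2 + 9*k + 23)/(15*(k**3 + 9*k**2 + 23*k + 15)).
s_(k+1) − s_k = 12*(k**2 + 7*k + 11)/(k**6 + 21*k**5 + 175*k**4 + 735*k**3 + 1624*k**2 + 1764*k + 720) = t_k.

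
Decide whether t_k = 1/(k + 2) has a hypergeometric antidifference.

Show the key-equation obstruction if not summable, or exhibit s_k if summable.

t_(k+1)/t_k = (k + 2)/(k + 3).
A = k + 2, B = k + 3, C = 1.
Solve (k + 2)·f(k+1) − (k + 2)·f(k) = 1.
Bound: deg f ≤ 0.
Generic f = c0 gives residual -1; -1 = 0 cannot hold, so t_k is not Gosper-summable.

No. Not Gosper-summable.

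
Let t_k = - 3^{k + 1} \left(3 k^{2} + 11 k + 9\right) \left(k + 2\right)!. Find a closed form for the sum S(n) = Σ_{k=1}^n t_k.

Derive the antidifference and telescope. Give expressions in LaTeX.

S(n) = - 9 \cdot 3^{n} n \left(n + 3\right)! - 9 \cdot 3^{n} \left(n + 3\right)! + 54

Ratio r(k) = 3*(3*k**3 + 26*k**2 + 74*k + 69)/(3*k**2 + 11*k + 9).
Take A(k)=3*k + 9, B(k)=1, C(k)=k**2 + 11*k/3 + 3.
Need (3*k + 9)·f(k+1) − (1)·f(k) = k**2 + 11*k/3 + 3.
Bound: deg f ≤ 1.
Solve for f: f(k) = k/3 (degree 1 ≤ 1).
Then R = B(k−1)f/C = k/(3*k**2 + 11*k + 9), so s_k = R(k)·t_k = -3**(k + 1)*k*factorial(k + 2).
Verify: -3**(k + 1)*(3*k**2 + 11*k + 9)*factorial(k + 2) matches t_k.
s_(n+1) = -3**(n + 2)*(n + 1)*factorial(n + 3) and s_(1) = -54, so S(n) = -9*3**n*n*factorial(n + 3) - 9*3**n*factorial(n + 3) + 54.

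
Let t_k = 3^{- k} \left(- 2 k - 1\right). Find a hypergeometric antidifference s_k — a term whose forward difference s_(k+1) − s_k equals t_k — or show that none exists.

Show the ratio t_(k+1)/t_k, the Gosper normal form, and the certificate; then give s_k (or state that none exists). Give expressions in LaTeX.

s_k = 3^{1 - k} \left(k + 1\right)

Compute t_(k+1)/t_k: get (2*k + 3)/(3*(2*k + 1)).
So A=1/3 and B=1, with C=k + 1/2.
Solve (1/3)·f(k+1) − (1)·f(k) = k + 1/2.
Bound: deg f ≤ 1.
Solve for f: f(k) = -3*(k + 1)/2 (degree 1 ≤ 1).
Certificate R = B(k−1)f/C = -3*(k + 1)/(2*k + 1) gives s_k = 3**(1 - k)*(k + 1).
Δs = (-2*k - 1)/3**k, as required.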